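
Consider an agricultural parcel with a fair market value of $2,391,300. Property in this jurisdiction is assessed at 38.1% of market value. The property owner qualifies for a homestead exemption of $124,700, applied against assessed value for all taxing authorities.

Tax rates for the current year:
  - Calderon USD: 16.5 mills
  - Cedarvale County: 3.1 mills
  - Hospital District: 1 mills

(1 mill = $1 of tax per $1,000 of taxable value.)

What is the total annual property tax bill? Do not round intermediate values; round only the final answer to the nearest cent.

$16,199.54

Assessed value = $2,391,300 × 0.381 = $911,085.3
Taxable value = $911,085.3 − $124,700 = $786,385.3
Calderon USD: $786,385.3 × 0.0165 = $12,975.35745
Cedarvale County: $786,385.3 × 0.0031 = $2,437.79443
Hospital District: $786,385.3 × 0.001 = $786.3853
Total = $12,975.35745 + $2,437.79443 + $786.3853 = $16,199.53718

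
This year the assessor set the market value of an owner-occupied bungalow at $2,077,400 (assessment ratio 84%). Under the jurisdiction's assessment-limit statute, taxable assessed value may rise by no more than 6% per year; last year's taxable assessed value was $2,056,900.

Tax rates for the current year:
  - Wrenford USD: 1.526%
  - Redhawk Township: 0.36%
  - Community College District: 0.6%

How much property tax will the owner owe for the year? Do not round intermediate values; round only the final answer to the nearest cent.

$43,381.10

Uncapped assessed value = $2,077,400 × 0.84 = $1,745,016
Cap limit = $2,056,900 × 1.06 = $2,180,314
Taxable assessed value = min($1,745,016, $2,180,314) = $1,745,016 (cap does not bind)
Wrenford USD: $1,745,016 × 0.01526 = $26,628.94416
Redhawk Township: $1,745,016 × 0.0036 = $6,282.0576
Community College District: $1,745,016 × 0.006 = $10,470.096
Total = $43,381.09776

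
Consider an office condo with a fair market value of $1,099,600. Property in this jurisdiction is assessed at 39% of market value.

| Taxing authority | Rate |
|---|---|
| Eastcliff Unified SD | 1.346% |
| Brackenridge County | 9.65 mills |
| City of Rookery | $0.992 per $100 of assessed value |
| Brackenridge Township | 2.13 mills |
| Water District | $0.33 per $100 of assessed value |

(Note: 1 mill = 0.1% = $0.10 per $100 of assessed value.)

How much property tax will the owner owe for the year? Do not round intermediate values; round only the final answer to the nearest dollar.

$16,493

Assessed value = $1,099,600 × 0.39 = $428,844
Eastcliff Unified SD: $428,844 × 0.01346 = $5,772.24024
Brackenridge County: $428,844 × 0.00965 = $4,138.3446
City of Rookery: $428,844 × 0.00992 = $4,254.13248
Brackenridge Township: $428,844 × 0.00213 = $913.43772
Water District: $428,844 × 0.0033 = $1,415.1852
Total = $16,493.34024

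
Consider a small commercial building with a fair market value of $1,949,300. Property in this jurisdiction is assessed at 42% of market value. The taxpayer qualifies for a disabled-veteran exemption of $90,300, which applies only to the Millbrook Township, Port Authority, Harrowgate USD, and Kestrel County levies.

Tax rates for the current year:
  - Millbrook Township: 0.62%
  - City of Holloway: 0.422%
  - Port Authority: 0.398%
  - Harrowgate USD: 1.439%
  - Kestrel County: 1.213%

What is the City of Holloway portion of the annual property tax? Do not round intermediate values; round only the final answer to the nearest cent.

Assessed value = $1,949,300 × 0.42 = $818,706
City of Holloway taxable value = $818,706 (exemption does not apply)
City of Holloway levy = $818,706 × 0.00422 = $3,454.93932

$3,454.94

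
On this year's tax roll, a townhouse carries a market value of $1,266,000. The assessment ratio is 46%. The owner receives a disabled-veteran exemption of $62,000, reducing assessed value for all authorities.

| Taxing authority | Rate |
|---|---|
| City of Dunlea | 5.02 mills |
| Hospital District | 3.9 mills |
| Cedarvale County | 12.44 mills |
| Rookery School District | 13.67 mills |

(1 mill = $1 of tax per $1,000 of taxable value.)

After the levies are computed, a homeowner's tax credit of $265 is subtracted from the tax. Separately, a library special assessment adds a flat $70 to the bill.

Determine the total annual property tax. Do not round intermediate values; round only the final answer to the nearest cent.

$18,033.21

Assessed value = $1,266,000 × 0.46 = $582,360
Taxable value = $582,360 − $62,000 = $520,360
City of Dunlea: $520,360 × 0.00502 = $2,612.2072
Hospital District: $520,360 × 0.0039 = $2,029.404
Cedarvale County: $520,360 × 0.01244 = $6,473.2784
Rookery School District: $520,360 × 0.01367 = $7,113.3212
Levies subtotal = $18,228.2108
After credit = $18,228.2108 − $265 = $17,963.2108
Total = $17,963.2108 + $70 = $18,033.2108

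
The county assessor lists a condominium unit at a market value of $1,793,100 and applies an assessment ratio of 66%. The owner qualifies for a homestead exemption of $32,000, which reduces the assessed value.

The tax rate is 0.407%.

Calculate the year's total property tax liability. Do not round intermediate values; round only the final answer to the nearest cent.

$4,686.39

Assessed value = $1,793,100 × 0.66 = $1,183,446
Taxable value = $1,183,446 − $32,000 = $1,151,446
Tax = $1,151,446 × 0.00407 = $4,686.38522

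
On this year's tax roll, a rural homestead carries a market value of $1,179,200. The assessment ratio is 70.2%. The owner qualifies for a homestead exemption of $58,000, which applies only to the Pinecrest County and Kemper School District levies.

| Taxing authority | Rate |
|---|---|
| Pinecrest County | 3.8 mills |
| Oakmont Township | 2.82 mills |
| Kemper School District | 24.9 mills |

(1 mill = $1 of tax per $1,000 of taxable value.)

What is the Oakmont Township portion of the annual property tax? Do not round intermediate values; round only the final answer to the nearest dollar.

Assessed value = $1,179,200 × 0.702 = $827,798.4
Oakmont Township taxable value = $827,798.4 (exemption does not apply)
Oakmont Township levy = $827,798.4 × 0.00282 = $2,334.391488

$2,334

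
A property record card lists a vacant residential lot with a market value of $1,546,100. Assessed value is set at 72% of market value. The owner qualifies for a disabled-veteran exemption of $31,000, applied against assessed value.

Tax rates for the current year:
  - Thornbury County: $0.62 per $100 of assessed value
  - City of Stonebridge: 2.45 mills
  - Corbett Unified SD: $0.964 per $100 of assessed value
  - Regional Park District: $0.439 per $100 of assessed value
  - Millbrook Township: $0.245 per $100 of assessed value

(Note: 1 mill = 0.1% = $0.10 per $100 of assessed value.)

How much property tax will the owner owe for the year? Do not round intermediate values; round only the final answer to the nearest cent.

Assessed value = $1,546,100 × 0.72 = $1,113,192
Taxable value = $1,113,192 − $31,000 = $1,082,192
Thornbury County: $1,082,192 × 0.0062 = $6,709.5904
City of Stonebridge: $1,082,192 × 0.00245 = $2,651.3704
Corbett Unified SD: $1,082,192 × 0.00964 = $10,432.33088
Regional Park District: $1,082,192 × 0.00439 = $4,750.82288
Millbrook Township: $1,082,192 × 0.00245 = $2,651.3704
Total = $27,195.48496

$27,195.48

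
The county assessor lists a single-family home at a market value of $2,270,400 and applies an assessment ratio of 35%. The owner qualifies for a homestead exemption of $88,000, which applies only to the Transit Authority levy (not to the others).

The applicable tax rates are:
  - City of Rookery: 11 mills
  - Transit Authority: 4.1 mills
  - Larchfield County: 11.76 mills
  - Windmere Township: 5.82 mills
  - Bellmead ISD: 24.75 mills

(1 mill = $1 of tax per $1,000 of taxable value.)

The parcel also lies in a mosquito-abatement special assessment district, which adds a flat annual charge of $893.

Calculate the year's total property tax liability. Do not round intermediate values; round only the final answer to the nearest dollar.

Assessed value = $2,270,400 × 0.35 = $794,640
City of Rookery: $794,640 × 0.011 = $8,741.04
Transit Authority: ($794,640 − $88,000) × 0.0041 = $706,640 × 0.0041 = $2,897.224
Larchfield County: $794,640 × 0.01176 = $9,344.9664
Windmere Township: $794,640 × 0.00582 = $4,624.8048
Bellmead ISD: $794,640 × 0.02475 = $19,667.34
Levies subtotal = $45,275.3752
Total = $45,275.3752 + $893 = $46,168.3752

$46,168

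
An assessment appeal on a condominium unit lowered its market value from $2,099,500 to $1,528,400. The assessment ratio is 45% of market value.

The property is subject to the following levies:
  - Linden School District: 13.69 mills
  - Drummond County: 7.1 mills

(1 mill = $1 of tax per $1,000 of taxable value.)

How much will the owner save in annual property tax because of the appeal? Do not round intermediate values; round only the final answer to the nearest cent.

$5,342.93

Old assessed value = $2,099,500 × 0.45 = $944,775
New assessed value = $1,528,400 × 0.45 = $687,780
Combined rate = 0.01369 + 0.0071 = 0.02079
Old tax = $944,775 × 0.02079 = $19,641.87225
New tax = $687,780 × 0.02079 = $14,298.9462
Reduction = $19,641.87225 − $14,298.9462 = $5,342.92605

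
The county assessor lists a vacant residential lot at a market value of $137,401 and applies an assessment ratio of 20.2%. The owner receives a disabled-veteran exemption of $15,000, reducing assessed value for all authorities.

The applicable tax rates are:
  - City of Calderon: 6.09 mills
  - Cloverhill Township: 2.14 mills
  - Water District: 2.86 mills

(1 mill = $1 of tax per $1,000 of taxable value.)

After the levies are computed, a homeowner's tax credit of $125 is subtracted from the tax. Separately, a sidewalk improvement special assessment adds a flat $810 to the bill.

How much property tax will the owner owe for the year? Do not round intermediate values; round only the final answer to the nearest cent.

Assessed value = $137,401 × 0.202 = $27,755.002
Taxable value = $27,755.002 − $15,000 = $12,755.002
City of Calderon: $12,755.002 × 0.00609 = $77.67796218
Cloverhill Township: $12,755.002 × 0.00214 = $27.29570428
Water District: $12,755.002 × 0.00286 = $36.47930572
Levies subtotal = $141.45297218
After credit = $141.45297218 − $125 = $16.45297218
Total = $16.45297218 + $810 = $826.45297218

$826.45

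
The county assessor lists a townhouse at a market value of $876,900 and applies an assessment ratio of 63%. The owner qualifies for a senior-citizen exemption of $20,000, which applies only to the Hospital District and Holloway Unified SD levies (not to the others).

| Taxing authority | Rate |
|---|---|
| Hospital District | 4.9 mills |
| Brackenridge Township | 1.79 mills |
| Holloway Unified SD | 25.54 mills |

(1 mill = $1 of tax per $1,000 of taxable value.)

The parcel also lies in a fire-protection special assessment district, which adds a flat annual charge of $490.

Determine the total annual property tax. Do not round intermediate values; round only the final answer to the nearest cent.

$17,686.57

Assessed value = $876,900 × 0.63 = $552,447
Hospital District: ($552,447 − $20,000) × 0.0049 = $532,447 × 0.0049 = $2,608.9903
Brackenridge Township: $552,447 × 0.00179 = $988.88013
Holloway Unified SD: ($552,447 − $20,000) × 0.02554 = $532,447 × 0.02554 = $13,598.69638
Levies subtotal = $17,196.56681
Total = $17,196.56681 + $490 = $17,686.56681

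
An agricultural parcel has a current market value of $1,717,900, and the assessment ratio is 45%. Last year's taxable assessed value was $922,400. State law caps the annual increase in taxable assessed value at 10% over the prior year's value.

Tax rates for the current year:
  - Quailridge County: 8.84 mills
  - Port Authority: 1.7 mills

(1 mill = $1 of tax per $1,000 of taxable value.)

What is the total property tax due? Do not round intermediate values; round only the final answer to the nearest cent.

$8,148.00

Uncapped assessed value = $1,717,900 × 0.45 = $773,055
Cap limit = $922,400 × 1.1 = $1,014,640
Taxable assessed value = min($773,055, $1,014,640) = $773,055 (cap does not bind)
Quailridge County: $773,055 × 0.00884 = $6,833.8062
Port Authority: $773,055 × 0.0017 = $1,314.1935
Total = $8,147.9997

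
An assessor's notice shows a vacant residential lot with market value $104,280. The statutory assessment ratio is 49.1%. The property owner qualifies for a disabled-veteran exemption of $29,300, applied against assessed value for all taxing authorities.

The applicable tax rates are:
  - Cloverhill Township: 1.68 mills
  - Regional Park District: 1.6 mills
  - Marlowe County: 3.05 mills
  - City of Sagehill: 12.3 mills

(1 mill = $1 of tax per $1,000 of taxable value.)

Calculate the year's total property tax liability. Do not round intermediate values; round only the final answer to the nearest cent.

Assessed value = $104,280 × 0.491 = $51,201.48
Taxable value = $51,201.48 − $29,300 = $21,901.48
Cloverhill Township: $21,901.48 × 0.00168 = $36.7944864
Regional Park District: $21,901.48 × 0.0016 = $35.042368
Marlowe County: $21,901.48 × 0.00305 = $66.799514
City of Sagehill: $21,901.48 × 0.0123 = $269.388204
Total = $36.7944864 + $35.042368 + $66.799514 + $269.388204 = $408.0245724

$408.02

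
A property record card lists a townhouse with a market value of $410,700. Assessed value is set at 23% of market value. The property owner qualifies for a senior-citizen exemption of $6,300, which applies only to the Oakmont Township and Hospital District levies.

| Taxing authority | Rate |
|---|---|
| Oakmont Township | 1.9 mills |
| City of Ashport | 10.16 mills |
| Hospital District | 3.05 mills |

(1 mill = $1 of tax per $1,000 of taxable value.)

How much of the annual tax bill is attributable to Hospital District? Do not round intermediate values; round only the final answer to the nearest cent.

Assessed value = $410,700 × 0.23 = $94,461
Hospital District taxable value = $94,461 − $6,300 = $88,161
Hospital District levy = $88,161 × 0.00305 = $268.89105

$268.89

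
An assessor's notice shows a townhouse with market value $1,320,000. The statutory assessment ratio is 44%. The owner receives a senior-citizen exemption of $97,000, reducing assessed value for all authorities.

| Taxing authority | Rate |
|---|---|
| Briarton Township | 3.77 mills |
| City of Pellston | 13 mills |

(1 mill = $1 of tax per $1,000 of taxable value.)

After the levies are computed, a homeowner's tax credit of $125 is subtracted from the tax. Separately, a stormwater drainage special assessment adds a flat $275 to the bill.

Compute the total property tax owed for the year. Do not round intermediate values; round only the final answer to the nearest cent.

Assessed value = $1,320,000 × 0.44 = $580,800
Taxable value = $580,800 − $97,000 = $483,800
Briarton Township: $483,800 × 0.00377 = $1,823.926
City of Pellston: $483,800 × 0.013 = $6,289.4
Levies subtotal = $8,113.326
After credit = $8,113.326 − $125 = $7,988.326
Total = $7,988.326 + $275 = $8,263.326

$8,263.33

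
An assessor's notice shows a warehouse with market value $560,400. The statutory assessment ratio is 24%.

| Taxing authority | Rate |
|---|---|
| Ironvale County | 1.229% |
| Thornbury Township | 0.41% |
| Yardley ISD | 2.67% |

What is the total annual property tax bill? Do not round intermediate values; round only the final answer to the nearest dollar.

$5,795

Assessed value = $560,400 × 0.24 = $134,496
Ironvale County: $134,496 × 0.01229 = $1,652.95584
Thornbury Township: $134,496 × 0.0041 = $551.4336
Yardley ISD: $134,496 × 0.0267 = $3,591.0432
Total = $1,652.95584 + $551.4336 + $3,591.0432 = $5,795.43264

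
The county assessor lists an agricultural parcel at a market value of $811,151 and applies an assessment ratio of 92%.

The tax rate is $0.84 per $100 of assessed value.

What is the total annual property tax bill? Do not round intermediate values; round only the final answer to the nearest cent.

$6,268.57

Assessed value = $811,151 × 0.92 = $746,258.92
Tax = $746,258.92 × 0.0084 = $6,268.574928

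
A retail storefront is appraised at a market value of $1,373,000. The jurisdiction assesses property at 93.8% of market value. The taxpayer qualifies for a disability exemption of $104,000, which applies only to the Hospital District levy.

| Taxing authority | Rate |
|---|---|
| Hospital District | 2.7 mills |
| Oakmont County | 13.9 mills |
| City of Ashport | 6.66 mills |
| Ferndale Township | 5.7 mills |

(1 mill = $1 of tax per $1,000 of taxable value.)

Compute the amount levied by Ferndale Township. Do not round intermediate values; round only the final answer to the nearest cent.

$7,340.88

Assessed value = $1,373,000 × 0.938 = $1,287,874
Ferndale Township taxable value = $1,287,874 (exemption does not apply)
Ferndale Township levy = $1,287,874 × 0.0057 = $7,340.8818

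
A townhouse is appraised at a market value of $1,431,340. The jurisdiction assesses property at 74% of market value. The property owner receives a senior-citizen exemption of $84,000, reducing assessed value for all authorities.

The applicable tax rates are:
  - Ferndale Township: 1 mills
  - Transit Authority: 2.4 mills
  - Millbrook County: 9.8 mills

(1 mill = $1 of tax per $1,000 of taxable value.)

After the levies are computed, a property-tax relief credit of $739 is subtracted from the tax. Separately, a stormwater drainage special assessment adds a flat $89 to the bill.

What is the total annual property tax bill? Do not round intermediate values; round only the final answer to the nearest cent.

Assessed value = $1,431,340 × 0.74 = $1,059,191.6
Taxable value = $1,059,191.6 − $84,000 = $975,191.6
Ferndale Township: $975,191.6 × 0.001 = $975.1916
Transit Authority: $975,191.6 × 0.0024 = $2,340.45984
Millbrook County: $975,191.6 × 0.0098 = $9,556.87768
Levies subtotal = $12,872.52912
After credit = $12,872.52912 − $739 = $12,133.52912
Total = $12,133.52912 + $89 = $12,222.52912

$12,222.53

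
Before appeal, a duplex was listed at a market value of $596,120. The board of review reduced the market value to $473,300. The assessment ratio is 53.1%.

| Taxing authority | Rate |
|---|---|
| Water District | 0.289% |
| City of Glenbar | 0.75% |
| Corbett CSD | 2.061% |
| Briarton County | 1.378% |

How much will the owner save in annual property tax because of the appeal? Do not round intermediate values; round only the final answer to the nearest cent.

Old assessed value = $596,120 × 0.531 = $316,539.72
New assessed value = $473,300 × 0.531 = $251,322.3
Combined rate = 0.00289 + 0.0075 + 0.02061 + 0.01378 = 0.04478
Old tax = $316,539.72 × 0.04478 = $14,174.6486616
New tax = $251,322.3 × 0.04478 = $11,254.212594
Reduction = $14,174.6486616 − $11,254.212594 = $2,920.4360676

$2,920.44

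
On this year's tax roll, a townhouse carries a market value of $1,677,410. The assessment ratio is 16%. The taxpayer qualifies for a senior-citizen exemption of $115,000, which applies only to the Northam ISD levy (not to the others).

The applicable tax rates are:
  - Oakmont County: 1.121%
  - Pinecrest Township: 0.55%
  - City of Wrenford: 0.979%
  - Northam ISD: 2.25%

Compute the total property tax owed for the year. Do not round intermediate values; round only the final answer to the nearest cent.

Assessed value = $1,677,410 × 0.16 = $268,385.6
Oakmont County: $268,385.6 × 0.01121 = $3,008.602576
Pinecrest Township: $268,385.6 × 0.0055 = $1,476.1208
City of Wrenford: $268,385.6 × 0.00979 = $2,627.495024
Northam ISD: ($268,385.6 − $115,000) × 0.0225 = $153,385.6 × 0.0225 = $3,451.176
Total = $10,563.3944

$10,563.39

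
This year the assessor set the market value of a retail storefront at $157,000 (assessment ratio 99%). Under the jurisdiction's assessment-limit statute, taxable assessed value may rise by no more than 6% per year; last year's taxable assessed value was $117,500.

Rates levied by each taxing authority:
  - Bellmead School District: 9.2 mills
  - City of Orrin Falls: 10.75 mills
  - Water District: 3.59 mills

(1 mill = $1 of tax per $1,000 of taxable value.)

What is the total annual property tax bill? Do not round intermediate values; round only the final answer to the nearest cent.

$2,931.91

Uncapped assessed value = $157,000 × 0.99 = $155,430
Cap limit = $117,500 × 1.06 = $124,550
Taxable assessed value = min($155,430, $124,550) = $124,550 (cap binds)
Bellmead School District: $124,550 × 0.0092 = $1,145.86
City of Orrin Falls: $124,550 × 0.01075 = $1,338.9125
Water District: $124,550 × 0.00359 = $447.1345
Total = $2,931.907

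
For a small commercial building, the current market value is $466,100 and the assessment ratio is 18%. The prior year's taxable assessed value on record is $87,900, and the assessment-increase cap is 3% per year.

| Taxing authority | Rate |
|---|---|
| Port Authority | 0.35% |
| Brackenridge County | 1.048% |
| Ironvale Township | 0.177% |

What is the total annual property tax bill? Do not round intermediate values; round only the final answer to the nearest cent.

$1,321.39

Uncapped assessed value = $466,100 × 0.18 = $83,898
Cap limit = $87,900 × 1.03 = $90,537
Taxable assessed value = min($83,898, $90,537) = $83,898 (cap does not bind)
Port Authority: $83,898 × 0.0035 = $293.643
Brackenridge County: $83,898 × 0.01048 = $879.25104
Ironvale Township: $83,898 × 0.00177 = $148.49946
Total = $1,321.3935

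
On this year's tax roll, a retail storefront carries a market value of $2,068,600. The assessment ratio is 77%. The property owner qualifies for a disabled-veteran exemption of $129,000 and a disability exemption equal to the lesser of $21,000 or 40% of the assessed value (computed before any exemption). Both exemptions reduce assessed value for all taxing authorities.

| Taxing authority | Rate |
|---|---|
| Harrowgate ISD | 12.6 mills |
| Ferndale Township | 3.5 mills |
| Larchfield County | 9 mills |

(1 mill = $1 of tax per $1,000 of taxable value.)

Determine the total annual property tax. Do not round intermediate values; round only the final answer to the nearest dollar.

$36,215

Assessed value = $2,068,600 × 0.77 = $1,592,822
Disability exemption = min($21,000, 40% × $1,592,822) = min($21,000, $637,128.8) = $21,000 (dollar cap binds)
Taxable value = $1,592,822 − $129,000 − $21,000 = $1,442,822
Harrowgate ISD: $1,442,822 × 0.0126 = $18,179.5572
Ferndale Township: $1,442,822 × 0.0035 = $5,049.877
Larchfield County: $1,442,822 × 0.009 = $12,985.398
Total = $36,214.8322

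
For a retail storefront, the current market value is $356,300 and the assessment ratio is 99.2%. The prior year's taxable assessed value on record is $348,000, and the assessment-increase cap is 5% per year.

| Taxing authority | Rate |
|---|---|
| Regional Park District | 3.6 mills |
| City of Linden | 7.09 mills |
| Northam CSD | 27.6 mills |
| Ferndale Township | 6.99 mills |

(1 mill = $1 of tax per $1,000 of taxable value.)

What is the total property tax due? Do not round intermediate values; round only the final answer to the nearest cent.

$16,004.20

Uncapped assessed value = $356,300 × 0.992 = $353,449.6
Cap limit = $348,000 × 1.05 = $365,400
Taxable assessed value = min($353,449.6, $365,400) = $353,449.6 (cap does not bind)
Regional Park District: $353,449.6 × 0.0036 = $1,272.41856
City of Linden: $353,449.6 × 0.00709 = $2,505.957664
Northam CSD: $353,449.6 × 0.0276 = $9,755.20896
Ferndale Township: $353,449.6 × 0.00699 = $2,470.612704
Total = $16,004.197888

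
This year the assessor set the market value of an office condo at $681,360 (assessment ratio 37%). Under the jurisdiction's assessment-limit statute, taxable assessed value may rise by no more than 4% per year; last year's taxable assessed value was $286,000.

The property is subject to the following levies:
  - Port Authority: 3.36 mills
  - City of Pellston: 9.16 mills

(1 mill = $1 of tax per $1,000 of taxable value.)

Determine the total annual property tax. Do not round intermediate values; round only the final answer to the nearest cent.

Uncapped assessed value = $681,360 × 0.37 = $252,103.2
Cap limit = $286,000 × 1.04 = $297,440
Taxable assessed value = min($252,103.2, $297,440) = $252,103.2 (cap does not bind)
Port Authority: $252,103.2 × 0.00336 = $847.066752
City of Pellston: $252,103.2 × 0.00916 = $2,309.265312
Total = $3,156.332064

$3,156.33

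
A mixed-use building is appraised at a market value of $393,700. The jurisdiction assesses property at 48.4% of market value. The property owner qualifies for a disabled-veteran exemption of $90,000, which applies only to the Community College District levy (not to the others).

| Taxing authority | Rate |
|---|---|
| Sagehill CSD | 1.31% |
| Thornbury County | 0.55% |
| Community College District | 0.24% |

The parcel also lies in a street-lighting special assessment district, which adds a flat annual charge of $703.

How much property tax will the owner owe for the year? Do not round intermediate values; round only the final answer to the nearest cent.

$4,488.57

Assessed value = $393,700 × 0.484 = $190,550.8
Sagehill CSD: $190,550.8 × 0.0131 = $2,496.21548
Thornbury County: $190,550.8 × 0.0055 = $1,048.0294
Community College District: ($190,550.8 − $90,000) × 0.0024 = $100,550.8 × 0.0024 = $241.32192
Levies subtotal = $3,785.5668
Total = $3,785.5668 + $703 = $4,488.5668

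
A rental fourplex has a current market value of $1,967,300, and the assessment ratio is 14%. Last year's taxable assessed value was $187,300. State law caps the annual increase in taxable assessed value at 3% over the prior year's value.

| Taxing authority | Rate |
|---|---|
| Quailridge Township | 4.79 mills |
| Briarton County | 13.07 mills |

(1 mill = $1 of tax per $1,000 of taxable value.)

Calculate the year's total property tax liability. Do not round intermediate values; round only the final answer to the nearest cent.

$3,445.53

Uncapped assessed value = $1,967,300 × 0.14 = $275,422
Cap limit = $187,300 × 1.03 = $192,919
Taxable assessed value = min($275,422, $192,919) = $192,919 (cap binds)
Quailridge Township: $192,919 × 0.00479 = $924.08201
Briarton County: $192,919 × 0.01307 = $2,521.45133
Total = $3,445.53334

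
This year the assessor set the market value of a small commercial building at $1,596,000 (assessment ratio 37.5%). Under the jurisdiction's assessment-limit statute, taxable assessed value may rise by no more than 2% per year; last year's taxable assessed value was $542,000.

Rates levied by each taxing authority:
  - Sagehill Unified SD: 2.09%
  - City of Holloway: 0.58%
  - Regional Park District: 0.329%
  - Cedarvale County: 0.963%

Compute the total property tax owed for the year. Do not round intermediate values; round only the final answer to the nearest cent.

$21,903.52

Uncapped assessed value = $1,596,000 × 0.375 = $598,500
Cap limit = $542,000 × 1.02 = $552,840
Taxable assessed value = min($598,500, $552,840) = $552,840 (cap binds)
Sagehill Unified SD: $552,840 × 0.0209 = $11,554.356
City of Holloway: $552,840 × 0.0058 = $3,206.472
Regional Park District: $552,840 × 0.00329 = $1,818.8436
Cedarvale County: $552,840 × 0.00963 = $5,323.8492
Total = $21,903.5208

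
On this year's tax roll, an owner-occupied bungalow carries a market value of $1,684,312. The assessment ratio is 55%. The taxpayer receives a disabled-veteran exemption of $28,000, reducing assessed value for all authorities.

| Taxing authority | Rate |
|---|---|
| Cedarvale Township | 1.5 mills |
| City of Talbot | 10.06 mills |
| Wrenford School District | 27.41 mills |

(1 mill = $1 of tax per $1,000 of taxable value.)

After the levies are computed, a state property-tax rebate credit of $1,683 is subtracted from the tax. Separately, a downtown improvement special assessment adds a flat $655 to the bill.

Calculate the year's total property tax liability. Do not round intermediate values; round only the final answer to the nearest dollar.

Assessed value = $1,684,312 × 0.55 = $926,371.6
Taxable value = $926,371.6 − $28,000 = $898,371.6
Cedarvale Township: $898,371.6 × 0.0015 = $1,347.5574
City of Talbot: $898,371.6 × 0.01006 = $9,037.618296
Wrenford School District: $898,371.6 × 0.02741 = $24,624.365556
Levies subtotal = $35,009.541252
After credit = $35,009.541252 − $1,683 = $33,326.541252
Total = $33,326.541252 + $655 = $33,981.541252

$33,982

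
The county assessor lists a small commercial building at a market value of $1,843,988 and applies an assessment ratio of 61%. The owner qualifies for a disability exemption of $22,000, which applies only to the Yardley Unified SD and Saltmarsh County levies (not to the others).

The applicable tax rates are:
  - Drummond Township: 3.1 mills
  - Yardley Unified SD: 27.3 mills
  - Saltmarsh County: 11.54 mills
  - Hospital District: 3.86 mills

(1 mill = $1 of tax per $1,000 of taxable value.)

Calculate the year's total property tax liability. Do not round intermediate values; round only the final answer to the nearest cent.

Assessed value = $1,843,988 × 0.61 = $1,124,832.68
Drummond Township: $1,124,832.68 × 0.0031 = $3,486.981308
Yardley Unified SD: ($1,124,832.68 − $22,000) × 0.0273 = $1,102,832.68 × 0.0273 = $30,107.332164
Saltmarsh County: ($1,124,832.68 − $22,000) × 0.01154 = $1,102,832.68 × 0.01154 = $12,726.6891272
Hospital District: $1,124,832.68 × 0.00386 = $4,341.8541448
Total = $50,662.856744

$50,662.86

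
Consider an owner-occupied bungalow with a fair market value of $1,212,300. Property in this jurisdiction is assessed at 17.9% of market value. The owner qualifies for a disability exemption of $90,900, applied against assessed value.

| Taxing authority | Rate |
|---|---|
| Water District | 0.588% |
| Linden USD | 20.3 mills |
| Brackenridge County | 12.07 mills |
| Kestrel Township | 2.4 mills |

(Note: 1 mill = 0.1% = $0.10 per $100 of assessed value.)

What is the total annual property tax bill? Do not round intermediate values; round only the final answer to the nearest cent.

$5,126.03

Assessed value = $1,212,300 × 0.179 = $217,001.7
Taxable value = $217,001.7 − $90,900 = $126,101.7
Water District: $126,101.7 × 0.00588 = $741.477996
Linden USD: $126,101.7 × 0.0203 = $2,559.86451
Brackenridge County: $126,101.7 × 0.01207 = $1,522.047519
Kestrel Township: $126,101.7 × 0.0024 = $302.64408
Total = $5,126.034105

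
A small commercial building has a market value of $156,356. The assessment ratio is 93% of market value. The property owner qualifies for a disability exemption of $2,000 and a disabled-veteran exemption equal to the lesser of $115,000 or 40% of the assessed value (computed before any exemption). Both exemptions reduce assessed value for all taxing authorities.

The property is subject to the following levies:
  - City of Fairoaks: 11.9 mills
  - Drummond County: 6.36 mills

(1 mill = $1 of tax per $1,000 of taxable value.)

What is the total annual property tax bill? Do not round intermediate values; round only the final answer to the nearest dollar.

$1,557

Assessed value = $156,356 × 0.93 = $145,411.08
Disabled-veteran exemption = min($115,000, 40% × $145,411.08) = min($115,000, $58,164.432) = $58,164.432 (percentage binds)
Taxable value = $145,411.08 − $2,000 − $58,164.432 = $85,246.648
City of Fairoaks: $85,246.648 × 0.0119 = $1,014.4351112
Drummond County: $85,246.648 × 0.00636 = $542.16868128
Total = $1,556.60379248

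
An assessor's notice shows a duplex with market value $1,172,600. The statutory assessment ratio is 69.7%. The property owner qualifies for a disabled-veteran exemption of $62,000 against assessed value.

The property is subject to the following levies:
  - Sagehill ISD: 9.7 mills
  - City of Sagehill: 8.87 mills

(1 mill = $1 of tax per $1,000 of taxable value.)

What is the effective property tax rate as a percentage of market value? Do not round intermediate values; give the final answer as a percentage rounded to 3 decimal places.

Assessed value = $1,172,600 × 0.697 = $817,302.2
Taxable value = $817,302.2 − $62,000 = $755,302.2
Sagehill ISD: $755,302.2 × 0.0097 = $7,326.43134
City of Sagehill: $755,302.2 × 0.00887 = $6,699.530514
Total tax = $14,025.961854
Effective rate = $14,025.961854 ÷ $1,172,600 = 1.196% of market value

1.196%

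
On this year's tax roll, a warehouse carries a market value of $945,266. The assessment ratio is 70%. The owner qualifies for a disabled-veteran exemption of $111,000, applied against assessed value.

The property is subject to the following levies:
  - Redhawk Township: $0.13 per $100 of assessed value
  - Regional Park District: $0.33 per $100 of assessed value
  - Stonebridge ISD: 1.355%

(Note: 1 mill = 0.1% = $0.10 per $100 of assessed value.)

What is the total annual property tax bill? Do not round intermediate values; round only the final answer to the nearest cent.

Assessed value = $945,266 × 0.7 = $661,686.2
Taxable value = $661,686.2 − $111,000 = $550,686.2
Redhawk Township: $550,686.2 × 0.0013 = $715.89206
Regional Park District: $550,686.2 × 0.0033 = $1,817.26446
Stonebridge ISD: $550,686.2 × 0.01355 = $7,461.79801
Total = $9,994.95453

$9,994.95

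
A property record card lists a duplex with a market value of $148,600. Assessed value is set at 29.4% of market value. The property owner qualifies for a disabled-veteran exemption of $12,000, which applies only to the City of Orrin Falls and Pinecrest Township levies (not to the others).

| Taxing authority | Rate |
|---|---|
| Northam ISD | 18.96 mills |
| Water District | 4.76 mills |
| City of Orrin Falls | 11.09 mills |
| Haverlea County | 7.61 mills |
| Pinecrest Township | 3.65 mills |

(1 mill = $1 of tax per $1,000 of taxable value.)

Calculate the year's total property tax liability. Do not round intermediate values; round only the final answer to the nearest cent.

Assessed value = $148,600 × 0.294 = $43,688.4
Northam ISD: $43,688.4 × 0.01896 = $828.332064
Water District: $43,688.4 × 0.00476 = $207.956784
City of Orrin Falls: ($43,688.4 − $12,000) × 0.01109 = $31,688.4 × 0.01109 = $351.424356
Haverlea County: $43,688.4 × 0.00761 = $332.468724
Pinecrest Township: ($43,688.4 − $12,000) × 0.00365 = $31,688.4 × 0.00365 = $115.66266
Total = $1,835.844588

$1,835.84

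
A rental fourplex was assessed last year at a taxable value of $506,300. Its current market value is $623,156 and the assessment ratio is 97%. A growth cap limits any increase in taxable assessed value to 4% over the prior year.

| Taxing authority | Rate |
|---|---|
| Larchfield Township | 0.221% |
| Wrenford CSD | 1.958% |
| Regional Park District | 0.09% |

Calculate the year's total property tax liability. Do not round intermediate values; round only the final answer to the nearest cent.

Uncapped assessed value = $623,156 × 0.97 = $604,461.32
Cap limit = $506,300 × 1.04 = $526,552
Taxable assessed value = min($604,461.32, $526,552) = $526,552 (cap binds)
Larchfield Township: $526,552 × 0.00221 = $1,163.67992
Wrenford CSD: $526,552 × 0.01958 = $10,309.88816
Regional Park District: $526,552 × 0.0009 = $473.8968
Total = $11,947.46488

$11,947.46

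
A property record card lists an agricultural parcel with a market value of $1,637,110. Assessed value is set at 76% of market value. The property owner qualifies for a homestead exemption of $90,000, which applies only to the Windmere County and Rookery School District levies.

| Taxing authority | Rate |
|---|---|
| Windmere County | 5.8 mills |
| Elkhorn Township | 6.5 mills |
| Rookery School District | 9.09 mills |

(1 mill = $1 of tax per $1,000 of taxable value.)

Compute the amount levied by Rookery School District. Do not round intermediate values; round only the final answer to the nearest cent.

$10,491.71

Assessed value = $1,637,110 × 0.76 = $1,244,203.6
Rookery School District taxable value = $1,244,203.6 − $90,000 = $1,154,203.6
Rookery School District levy = $1,154,203.6 × 0.00909 = $10,491.710724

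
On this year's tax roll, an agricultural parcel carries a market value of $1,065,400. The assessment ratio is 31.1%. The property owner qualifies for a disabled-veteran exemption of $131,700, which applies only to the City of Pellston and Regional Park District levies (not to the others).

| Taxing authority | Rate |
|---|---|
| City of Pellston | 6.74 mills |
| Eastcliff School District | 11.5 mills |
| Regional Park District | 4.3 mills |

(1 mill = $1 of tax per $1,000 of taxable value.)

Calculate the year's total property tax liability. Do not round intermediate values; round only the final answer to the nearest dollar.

Assessed value = $1,065,400 × 0.311 = $331,339.4
City of Pellston: ($331,339.4 − $131,700) × 0.00674 = $199,639.4 × 0.00674 = $1,345.569556
Eastcliff School District: $331,339.4 × 0.0115 = $3,810.4031
Regional Park District: ($331,339.4 − $131,700) × 0.0043 = $199,639.4 × 0.0043 = $858.44942
Total = $6,014.422076

$6,014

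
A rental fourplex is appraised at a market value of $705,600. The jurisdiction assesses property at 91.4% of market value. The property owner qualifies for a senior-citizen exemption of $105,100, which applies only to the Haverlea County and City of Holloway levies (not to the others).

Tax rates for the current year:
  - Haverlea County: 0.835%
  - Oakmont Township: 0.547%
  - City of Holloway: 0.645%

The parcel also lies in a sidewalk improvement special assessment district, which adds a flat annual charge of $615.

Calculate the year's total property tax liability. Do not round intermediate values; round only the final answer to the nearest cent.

Assessed value = $705,600 × 0.914 = $644,918.4
Haverlea County: ($644,918.4 − $105,100) × 0.00835 = $539,818.4 × 0.00835 = $4,507.48364
Oakmont Township: $644,918.4 × 0.00547 = $3,527.703648
City of Holloway: ($644,918.4 − $105,100) × 0.00645 = $539,818.4 × 0.00645 = $3,481.82868
Levies subtotal = $11,517.015968
Total = $11,517.015968 + $615 = $12,132.015968

$12,132.02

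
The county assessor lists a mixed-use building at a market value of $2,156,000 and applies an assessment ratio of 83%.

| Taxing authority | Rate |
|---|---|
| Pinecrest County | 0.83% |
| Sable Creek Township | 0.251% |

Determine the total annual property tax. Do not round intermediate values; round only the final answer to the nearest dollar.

$19,344

Assessed value = $2,156,000 × 0.83 = $1,789,480
Pinecrest County: $1,789,480 × 0.0083 = $14,852.684
Sable Creek Township: $1,789,480 × 0.00251 = $4,491.5948
Total = $14,852.684 + $4,491.5948 = $19,344.2788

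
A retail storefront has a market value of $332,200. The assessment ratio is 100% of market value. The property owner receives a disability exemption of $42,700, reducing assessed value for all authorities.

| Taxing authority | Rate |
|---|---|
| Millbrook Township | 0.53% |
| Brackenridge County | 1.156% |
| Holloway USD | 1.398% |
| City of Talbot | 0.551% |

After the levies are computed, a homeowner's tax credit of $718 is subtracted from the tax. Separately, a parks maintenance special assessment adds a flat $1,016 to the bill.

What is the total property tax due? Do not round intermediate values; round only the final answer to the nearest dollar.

$10,821

Assessed value = $332,200 × 1 = $332,200
Taxable value = $332,200 − $42,700 = $289,500
Millbrook Township: $289,500 × 0.0053 = $1,534.35
Brackenridge County: $289,500 × 0.01156 = $3,346.62
Holloway USD: $289,500 × 0.01398 = $4,047.21
City of Talbot: $289,500 × 0.00551 = $1,595.145
Levies subtotal = $10,523.325
After credit = $10,523.325 − $718 = $9,805.325
Total = $9,805.325 + $1,016 = $10,821.325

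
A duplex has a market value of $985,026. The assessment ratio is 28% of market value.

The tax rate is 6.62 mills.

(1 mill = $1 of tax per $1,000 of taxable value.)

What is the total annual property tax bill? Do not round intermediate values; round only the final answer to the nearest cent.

Assessed value = $985,026 × 0.28 = $275,807.28
Tax = $275,807.28 × 0.00662 = $1,825.8441936

$1,825.84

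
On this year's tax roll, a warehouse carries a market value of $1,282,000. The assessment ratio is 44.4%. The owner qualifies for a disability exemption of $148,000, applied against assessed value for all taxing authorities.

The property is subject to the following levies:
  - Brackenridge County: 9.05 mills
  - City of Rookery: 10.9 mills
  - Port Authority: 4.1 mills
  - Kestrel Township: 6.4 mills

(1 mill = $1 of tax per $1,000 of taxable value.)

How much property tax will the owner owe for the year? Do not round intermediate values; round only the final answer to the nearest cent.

$12,825.78

Assessed value = $1,282,000 × 0.444 = $569,208
Taxable value = $569,208 − $148,000 = $421,208
Brackenridge County: $421,208 × 0.00905 = $3,811.9324
City of Rookery: $421,208 × 0.0109 = $4,591.1672
Port Authority: $421,208 × 0.0041 = $1,726.9528
Kestrel Township: $421,208 × 0.0064 = $2,695.7312
Total = $3,811.9324 + $4,591.1672 + $1,726.9528 + $2,695.7312 = $12,825.7836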